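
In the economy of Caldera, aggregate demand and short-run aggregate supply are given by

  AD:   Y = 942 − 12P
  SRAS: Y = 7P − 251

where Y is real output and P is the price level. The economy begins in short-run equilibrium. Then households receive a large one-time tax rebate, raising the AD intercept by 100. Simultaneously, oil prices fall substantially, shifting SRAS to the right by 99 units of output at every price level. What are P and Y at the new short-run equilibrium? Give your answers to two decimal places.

After both shocks: AD is Y = 1042 − 12P and SRAS is Y = 7P − 152.
Setting them equal: 1194 = 19P, so P = 62.84.
Substituting into AD, Y = 287.89.

P = 62.84, Y = 287.89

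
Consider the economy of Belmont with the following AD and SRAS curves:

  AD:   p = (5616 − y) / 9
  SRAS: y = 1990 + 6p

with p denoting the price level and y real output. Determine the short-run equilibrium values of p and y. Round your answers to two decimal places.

p = 241.73, y = 3440.40

Rearrange AD to y = 5616 − 9p.
Set AD = SRAS: 5616 − 9p = 1990 + 6p, so 3626 = 15p and p = 241.73.
Substituting into AD, y = 5616 − 9p = 3440.40.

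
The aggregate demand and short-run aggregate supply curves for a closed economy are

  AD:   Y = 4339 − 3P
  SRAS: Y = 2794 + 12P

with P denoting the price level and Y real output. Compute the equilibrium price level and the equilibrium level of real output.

P = 103, Y = 4030

Set AD = SRAS: 4339 − 3P = 2794 + 12P, so 1545 = 15P and P = 103.
Then Y = 4339 − 3·103 = 4030.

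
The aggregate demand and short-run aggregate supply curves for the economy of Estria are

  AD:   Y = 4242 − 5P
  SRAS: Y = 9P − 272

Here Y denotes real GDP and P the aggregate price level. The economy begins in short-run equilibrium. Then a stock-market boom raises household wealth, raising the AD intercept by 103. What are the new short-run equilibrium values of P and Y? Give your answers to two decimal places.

This is a positive demand shock: AD shifts right.
New AD: Y = 4345 − 5P.
Set AD = SRAS: 4345 − 5P = 9P − 272, so 4617 = 14P and P = 329.79.
Substituting into AD, Y = 2696.07.

P = 329.79, Y = 2696.07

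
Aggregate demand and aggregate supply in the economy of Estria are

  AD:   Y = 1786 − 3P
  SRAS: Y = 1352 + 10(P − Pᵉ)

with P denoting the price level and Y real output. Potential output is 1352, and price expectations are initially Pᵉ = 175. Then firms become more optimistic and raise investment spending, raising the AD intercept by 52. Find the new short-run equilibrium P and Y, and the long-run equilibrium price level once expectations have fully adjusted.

Short run: P = 172, Y = 1322. Long run: P = 162.

AD shifts right: new AD is Y = 1838 − 3P. With Pᵉ = 175, SRAS is Y = 10P − 398.
Short run: 1838 − 3P = 10P − 398 gives 2236 = 13P, so P = 172 and Y = 1838 − 3·172 = 1322.
Y = 1322 is below potential 1352; expectations adjust and SRAS shifts right until Y = 1352.
Long run: on the new AD curve, 1352 = 1838 − 3P gives P = 162.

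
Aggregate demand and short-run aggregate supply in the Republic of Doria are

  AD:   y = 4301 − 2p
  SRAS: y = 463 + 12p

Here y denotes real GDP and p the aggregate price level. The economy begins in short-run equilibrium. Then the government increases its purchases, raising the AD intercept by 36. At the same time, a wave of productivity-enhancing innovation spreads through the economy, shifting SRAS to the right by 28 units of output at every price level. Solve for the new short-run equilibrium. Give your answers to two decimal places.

After both shocks: AD is y = 4337 − 2p and SRAS is y = 491 + 12p.
Setting them equal: 3846 = 14p, so p = 274.71.
Substituting into AD, y = 3787.57.

p = 274.71, y = 3787.57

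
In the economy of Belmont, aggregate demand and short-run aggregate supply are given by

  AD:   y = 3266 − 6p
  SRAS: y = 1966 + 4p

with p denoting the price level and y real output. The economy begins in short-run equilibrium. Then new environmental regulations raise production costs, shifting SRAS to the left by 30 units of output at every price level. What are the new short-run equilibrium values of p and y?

p = 133, y = 2468

This is a negative supply shock: SRAS shifts left.
New SRAS: y = 1936 + 4p.
Set AD = SRAS: 3266 − 6p = 1936 + 4p, so 1330 = 10p and p = 133.
y = 3266 − 6·133 = 2468.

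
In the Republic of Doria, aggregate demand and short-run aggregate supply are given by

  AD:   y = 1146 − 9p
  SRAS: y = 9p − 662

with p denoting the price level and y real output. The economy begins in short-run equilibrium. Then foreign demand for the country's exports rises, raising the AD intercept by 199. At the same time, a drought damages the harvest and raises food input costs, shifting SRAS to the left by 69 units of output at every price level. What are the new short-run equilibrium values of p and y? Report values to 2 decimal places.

After both shocks: AD is y = 1345 − 9p and SRAS is y = 9p − 731.
Setting them equal: 2076 = 18p, so p = 115.33.
Substituting into AD, y = 307.00.

p = 115.33, y = 307.00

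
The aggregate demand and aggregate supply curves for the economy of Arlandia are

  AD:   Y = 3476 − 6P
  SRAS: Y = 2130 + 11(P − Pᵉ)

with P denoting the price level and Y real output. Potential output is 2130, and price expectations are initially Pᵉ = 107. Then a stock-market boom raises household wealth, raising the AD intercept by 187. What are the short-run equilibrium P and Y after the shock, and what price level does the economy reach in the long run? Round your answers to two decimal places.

AD shifts right: new AD is Y = 3663 − 6P. With Pᵉ = 107, SRAS is Y = 953 + 11P.
Short run: 3663 − 6P = 953 + 11P gives 2710 = 17P, so P = 159.41 and Y = 3663 − 6P = 2706.53.
Y = 2706.53 is above potential 2130; expectations adjust and SRAS shifts left until Y = 2130.
Long run: on the new AD curve, 2130 = 3663 − 6P gives P = 255.50.

Short run: P = 159.41, Y = 2706.53. Long run: P = 255.50.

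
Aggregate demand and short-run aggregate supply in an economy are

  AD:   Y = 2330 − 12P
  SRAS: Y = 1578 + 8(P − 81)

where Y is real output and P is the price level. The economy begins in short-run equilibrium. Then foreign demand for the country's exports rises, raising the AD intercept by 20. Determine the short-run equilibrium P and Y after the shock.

This is a positive demand shock: AD shifts right.
New AD: Y = 2350 − 12P.
SRAS can be written Y = 930 + 8P.
Set AD = SRAS: 2350 − 12P = 930 + 8P, so 1420 = 20P and P = 71.
Y = 2350 − 12·71 = 1498.

P = 71, Y = 1498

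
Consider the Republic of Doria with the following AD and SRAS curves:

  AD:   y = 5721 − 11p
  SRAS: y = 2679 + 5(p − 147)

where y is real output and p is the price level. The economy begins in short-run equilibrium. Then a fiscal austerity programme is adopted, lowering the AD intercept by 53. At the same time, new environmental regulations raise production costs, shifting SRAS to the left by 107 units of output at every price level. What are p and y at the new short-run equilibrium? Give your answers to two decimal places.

p = 239.44, y = 3034.19

After both shocks: AD is y = 5668 − 11p and SRAS is y = 1837 + 5p.
Setting them equal: 3831 = 16p, so p = 239.44.
Substituting into AD, y = 3034.19.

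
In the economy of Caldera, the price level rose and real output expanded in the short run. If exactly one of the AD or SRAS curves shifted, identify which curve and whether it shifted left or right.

P rose and Y rose. An AD shift moves P and Y in the same direction; an SRAS shift moves them in opposite directions.
Here P and Y moved in the same direction, so the AD curve shifted.
Since Y rose, AD shifted right.

AD shifted right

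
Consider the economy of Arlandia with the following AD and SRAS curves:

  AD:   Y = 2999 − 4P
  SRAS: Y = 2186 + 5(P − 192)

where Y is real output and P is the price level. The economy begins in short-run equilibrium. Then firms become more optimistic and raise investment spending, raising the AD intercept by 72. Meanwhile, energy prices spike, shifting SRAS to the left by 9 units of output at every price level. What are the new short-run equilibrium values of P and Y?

P = 206, Y = 2247

After both shocks: AD is Y = 3071 − 4P and SRAS is Y = 1217 + 5P.
Setting them equal: 1854 = 9P, so P = 206.
Y = 3071 − 4·206 = 2247.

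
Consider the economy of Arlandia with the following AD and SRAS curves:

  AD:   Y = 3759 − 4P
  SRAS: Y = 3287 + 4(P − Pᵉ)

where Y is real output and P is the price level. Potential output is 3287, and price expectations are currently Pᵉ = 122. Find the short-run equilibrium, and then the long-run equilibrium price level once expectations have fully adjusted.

Short run: with Pᵉ = 122, SRAS is Y = 2799 + 4P. Setting AD = SRAS gives 960 = 8P, so P = 120 and Y = 3759 − 4·120 = 3279.
Output 3279 is below potential 3287, so over time expected prices fall and SRAS shifts right until Y returns to 3287.
Long run: Y = 3287 on the AD curve gives 3287 = 3759 − 4P, so P = 118.

Short run: P = 120, Y = 3279. Long run: P = 118.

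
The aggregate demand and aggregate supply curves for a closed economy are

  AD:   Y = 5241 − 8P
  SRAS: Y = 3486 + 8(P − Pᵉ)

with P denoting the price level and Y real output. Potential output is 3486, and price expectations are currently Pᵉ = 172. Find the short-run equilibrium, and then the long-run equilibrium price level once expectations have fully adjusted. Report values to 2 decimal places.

Short run: P = 195.69, Y = 3675.50. Long run: P = 219.38.

Short run: with Pᵉ = 172, SRAS is Y = 2110 + 8P. Setting AD = SRAS gives 3131 = 16P, so P = 195.69 and Y = 5241 − 8P = 3675.50.
Output 3675.50 is above potential 3486, so over time expected prices rise and SRAS shifts left until Y returns to 3486.
Long run: Y = 3486 on the AD curve gives 3486 = 5241 − 8P, so P = 219.38.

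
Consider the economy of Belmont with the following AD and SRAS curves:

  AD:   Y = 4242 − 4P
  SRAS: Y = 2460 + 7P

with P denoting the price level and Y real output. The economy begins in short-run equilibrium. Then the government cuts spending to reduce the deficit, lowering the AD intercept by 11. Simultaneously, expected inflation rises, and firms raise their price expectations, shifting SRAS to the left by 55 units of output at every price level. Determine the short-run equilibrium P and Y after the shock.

After both shocks: AD is Y = 4231 − 4P and SRAS is Y = 2405 + 7P.
Setting them equal: 1826 = 11P, so P = 166.
Y = 4231 − 4·166 = 3567.

P = 166, Y = 3567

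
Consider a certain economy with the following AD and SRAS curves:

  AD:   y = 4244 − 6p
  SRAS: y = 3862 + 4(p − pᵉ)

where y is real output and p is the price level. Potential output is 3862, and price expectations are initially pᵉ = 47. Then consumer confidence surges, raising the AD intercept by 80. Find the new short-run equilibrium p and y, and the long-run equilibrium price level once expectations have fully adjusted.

AD shifts right: new AD is y = 4324 − 6p. With pᵉ = 47, SRAS is y = 3674 + 4p.
Short run: 4324 − 6p = 3674 + 4p gives 650 = 10p, so p = 65 and y = 4324 − 6·65 = 3934.
y = 3934 is above potential 3862; expectations adjust and SRAS shifts left until y = 3862.
Long run: on the new AD curve, 3862 = 4324 − 6p gives p = 77.

Short run: p = 65, y = 3934. Long run: p = 77.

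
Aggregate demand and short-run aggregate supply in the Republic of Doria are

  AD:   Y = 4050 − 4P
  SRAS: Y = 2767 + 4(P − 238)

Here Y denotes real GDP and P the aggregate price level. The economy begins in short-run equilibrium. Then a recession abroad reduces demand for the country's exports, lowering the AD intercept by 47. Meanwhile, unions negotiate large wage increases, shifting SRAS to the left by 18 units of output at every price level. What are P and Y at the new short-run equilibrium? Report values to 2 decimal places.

P = 275.75, Y = 2900.00

After both shocks: AD is Y = 4003 − 4P and SRAS is Y = 1797 + 4P.
Setting them equal: 2206 = 8P, so P = 275.75.
Substituting into AD, Y = 2900.00.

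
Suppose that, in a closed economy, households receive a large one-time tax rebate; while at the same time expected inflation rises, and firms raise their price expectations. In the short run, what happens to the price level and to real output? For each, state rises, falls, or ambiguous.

The first event is a positive demand shock: AD shifts right, which by itself pushes P up and Y up.
The second is an adverse supply shock: SRAS shifts left, which by itself pushes P up and Y down.
Both shocks push P up, so P rises. The two shocks push Y in opposite directions, so the effect on Y is ambiguous.

Price level: rises; output: ambiguous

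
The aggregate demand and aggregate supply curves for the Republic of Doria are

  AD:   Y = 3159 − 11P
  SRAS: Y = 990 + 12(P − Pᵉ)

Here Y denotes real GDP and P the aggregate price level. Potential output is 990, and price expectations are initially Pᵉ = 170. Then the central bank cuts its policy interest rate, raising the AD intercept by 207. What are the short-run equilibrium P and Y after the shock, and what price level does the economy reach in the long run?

Short run: P = 192, Y = 1254. Long run: P = 216.

AD shifts right: new AD is Y = 3366 − 11P. With Pᵉ = 170, SRAS is Y = 12P − 1050.
Short run: 3366 − 11P = 12P − 1050 gives 4416 = 23P, so P = 192 and Y = 3366 − 11·192 = 1254.
Y = 1254 is above potential 990; expectations adjust and SRAS shifts left until Y = 990.
Long run: on the new AD curve, 990 = 3366 − 11P gives P = 216.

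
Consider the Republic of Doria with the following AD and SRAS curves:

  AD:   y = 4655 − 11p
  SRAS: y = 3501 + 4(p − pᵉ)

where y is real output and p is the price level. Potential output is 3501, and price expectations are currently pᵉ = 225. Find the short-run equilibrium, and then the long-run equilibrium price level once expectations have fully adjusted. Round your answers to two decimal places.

Short run: with pᵉ = 225, SRAS is y = 2601 + 4p. Setting AD = SRAS gives 2054 = 15p, so p = 136.93 and y = 4655 − 11p = 3148.73.
Output 3148.73 is below potential 3501, so over time expected prices fall and SRAS shifts right until y returns to 3501.
Long run: y = 3501 on the AD curve gives 3501 = 4655 − 11p, so p = 104.91.

Short run: p = 136.93, y = 3148.73. Long run: p = 104.91.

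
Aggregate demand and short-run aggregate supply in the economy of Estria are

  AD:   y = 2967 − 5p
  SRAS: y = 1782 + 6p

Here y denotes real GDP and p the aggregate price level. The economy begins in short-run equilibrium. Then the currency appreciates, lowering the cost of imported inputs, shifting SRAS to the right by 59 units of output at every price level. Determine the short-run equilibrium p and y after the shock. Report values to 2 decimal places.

p = 102.36, y = 2455.18

This is a positive supply shock: SRAS shifts right.
New SRAS: y = 1841 + 6p.
Set AD = SRAS: 2967 − 5p = 1841 + 6p, so 1126 = 11p and p = 102.36.
Substituting into AD, y = 2455.18.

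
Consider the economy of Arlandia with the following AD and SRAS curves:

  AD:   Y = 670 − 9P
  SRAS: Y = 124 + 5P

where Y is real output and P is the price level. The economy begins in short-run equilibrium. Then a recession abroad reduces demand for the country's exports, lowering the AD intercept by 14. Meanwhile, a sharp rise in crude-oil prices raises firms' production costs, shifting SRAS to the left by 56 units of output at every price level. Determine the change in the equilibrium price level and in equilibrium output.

After both shocks: AD is Y = 656 − 9P and SRAS is Y = 68 + 5P.
Setting them equal: 588 = 14P, so P = 42.
Y = 656 − 9·42 = 278.
Initially P = 39, Y = 319, so ΔP = +3 and ΔY = -41.

ΔP = +3, ΔY = -41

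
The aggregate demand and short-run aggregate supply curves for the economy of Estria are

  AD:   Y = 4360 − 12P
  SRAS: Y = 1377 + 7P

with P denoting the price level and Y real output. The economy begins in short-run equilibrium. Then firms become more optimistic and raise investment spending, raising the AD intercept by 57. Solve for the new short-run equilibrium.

This is a positive demand shock: AD shifts right.
New AD: Y = 4417 − 12P.
Set AD = SRAS: 4417 − 12P = 1377 + 7P, so 3040 = 19P and P = 160.
Y = 4417 − 12·160 = 2497.

P = 160, Y = 2497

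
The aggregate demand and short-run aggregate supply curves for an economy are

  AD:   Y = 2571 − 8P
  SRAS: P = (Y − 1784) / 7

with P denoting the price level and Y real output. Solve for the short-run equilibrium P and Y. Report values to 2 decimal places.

Rearrange SRAS to Y = 1784 + 7P.
Set AD = SRAS: 2571 − 8P = 1784 + 7P, so 787 = 15P and P = 52.47.
Substituting into AD, Y = 2571 − 8P = 2151.27.

P = 52.47, Y = 2151.27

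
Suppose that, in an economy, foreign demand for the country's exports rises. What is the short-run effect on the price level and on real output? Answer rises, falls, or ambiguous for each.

Price level: rises; output: rises

This is a positive demand shock: AD shifts right.
Moving along the upward-sloping SRAS curve, P rises and Y rises.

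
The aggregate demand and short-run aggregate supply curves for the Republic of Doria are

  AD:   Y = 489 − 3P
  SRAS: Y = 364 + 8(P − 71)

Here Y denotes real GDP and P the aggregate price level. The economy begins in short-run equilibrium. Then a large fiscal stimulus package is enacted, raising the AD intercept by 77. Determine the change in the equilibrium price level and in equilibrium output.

ΔP = +7, ΔY = +56

This is a positive demand shock: AD shifts right.
New AD: Y = 566 − 3P.
SRAS can be written Y = 8P − 204.
Set AD = SRAS: 566 − 3P = 8P − 204, so 770 = 11P and P = 70.
Y = 566 − 3·70 = 356.
Initially P = 63, Y = 300, so ΔP = +7 and ΔY = +56.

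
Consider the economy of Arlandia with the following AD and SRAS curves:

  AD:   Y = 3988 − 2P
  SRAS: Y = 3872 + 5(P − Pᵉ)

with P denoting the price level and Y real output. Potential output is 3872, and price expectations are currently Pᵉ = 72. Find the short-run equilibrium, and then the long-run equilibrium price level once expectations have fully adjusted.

Short run: with Pᵉ = 72, SRAS is Y = 3512 + 5P. Setting AD = SRAS gives 476 = 7P, so P = 68 and Y = 3988 − 2·68 = 3852.
Output 3852 is below potential 3872, so over time expected prices fall and SRAS shifts right until Y returns to 3872.
Long run: Y = 3872 on the AD curve gives 3872 = 3988 − 2P, so P = 58.

Short run: P = 68, Y = 3852. Long run: P = 58.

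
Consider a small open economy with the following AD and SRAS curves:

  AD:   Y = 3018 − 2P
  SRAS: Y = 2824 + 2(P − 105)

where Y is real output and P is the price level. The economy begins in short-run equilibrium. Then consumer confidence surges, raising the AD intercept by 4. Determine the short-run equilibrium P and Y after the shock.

This is a positive demand shock: AD shifts right.
New AD: Y = 3022 − 2P.
SRAS can be written Y = 2614 + 2P.
Set AD = SRAS: 3022 − 2P = 2614 + 2P, so 408 = 4P and P = 102.
Y = 3022 − 2·102 = 2818.

P = 102, Y = 2818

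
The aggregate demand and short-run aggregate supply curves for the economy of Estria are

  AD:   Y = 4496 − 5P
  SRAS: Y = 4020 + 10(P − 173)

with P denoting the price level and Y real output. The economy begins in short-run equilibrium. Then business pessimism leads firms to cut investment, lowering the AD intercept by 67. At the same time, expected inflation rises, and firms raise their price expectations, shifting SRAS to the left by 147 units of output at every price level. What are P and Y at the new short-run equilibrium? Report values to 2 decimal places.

After both shocks: AD is Y = 4429 − 5P and SRAS is Y = 2143 + 10P.
Setting them equal: 2286 = 15P, so P = 152.40.
Substituting into AD, Y = 3667.00.

P = 152.40, Y = 3667.00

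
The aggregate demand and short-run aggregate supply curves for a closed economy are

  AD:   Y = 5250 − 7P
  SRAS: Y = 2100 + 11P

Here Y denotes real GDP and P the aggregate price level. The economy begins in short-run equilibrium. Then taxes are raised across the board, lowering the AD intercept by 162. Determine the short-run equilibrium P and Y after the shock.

P = 166, Y = 3926

This is a negative demand shock: AD shifts left.
New AD: Y = 5088 − 7P.
Set AD = SRAS: 5088 − 7P = 2100 + 11P, so 2988 = 18P and P = 166.
Y = 5088 − 7·166 = 3926.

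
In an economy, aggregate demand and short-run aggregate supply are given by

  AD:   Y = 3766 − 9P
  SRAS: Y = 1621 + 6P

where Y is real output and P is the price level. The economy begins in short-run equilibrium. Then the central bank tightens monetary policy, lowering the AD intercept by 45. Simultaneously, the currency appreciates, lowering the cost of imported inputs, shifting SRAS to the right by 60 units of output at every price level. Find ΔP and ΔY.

After both shocks: AD is Y = 3721 − 9P and SRAS is Y = 1681 + 6P.
Setting them equal: 2040 = 15P, so P = 136.
Y = 3721 − 9·136 = 2497.
Initially P = 143, Y = 2479, so ΔP = -7 and ΔY = +18.

ΔP = -7, ΔY = +18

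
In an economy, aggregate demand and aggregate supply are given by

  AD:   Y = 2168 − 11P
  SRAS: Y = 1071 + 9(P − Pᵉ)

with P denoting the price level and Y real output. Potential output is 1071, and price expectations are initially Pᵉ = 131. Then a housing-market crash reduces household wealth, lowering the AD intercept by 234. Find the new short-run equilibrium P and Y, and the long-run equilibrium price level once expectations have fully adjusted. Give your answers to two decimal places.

Short run: P = 102.10, Y = 810.90. Long run: P = 78.45.

AD shifts left: new AD is Y = 1934 − 11P. With Pᵉ = 131, SRAS is Y = 9P − 108.
Short run: 1934 − 11P = 9P − 108 gives 2042 = 20P, so P = 102.10 and Y = 1934 − 11P = 810.90.
Y = 810.90 is below potential 1071; expectations adjust and SRAS shifts right until Y = 1071.
Long run: on the new AD curve, 1071 = 1934 − 11P gives P = 78.45.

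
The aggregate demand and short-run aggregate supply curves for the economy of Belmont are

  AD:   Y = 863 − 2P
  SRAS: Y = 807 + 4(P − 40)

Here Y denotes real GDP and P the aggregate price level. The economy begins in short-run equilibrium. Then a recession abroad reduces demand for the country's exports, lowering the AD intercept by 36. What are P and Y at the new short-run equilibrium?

This is a negative demand shock: AD shifts left.
New AD: Y = 827 − 2P.
SRAS can be written Y = 647 + 4P.
Set AD = SRAS: 827 − 2P = 647 + 4P, so 180 = 6P and P = 30.
Y = 827 − 2·30 = 767.

P = 30, Y = 767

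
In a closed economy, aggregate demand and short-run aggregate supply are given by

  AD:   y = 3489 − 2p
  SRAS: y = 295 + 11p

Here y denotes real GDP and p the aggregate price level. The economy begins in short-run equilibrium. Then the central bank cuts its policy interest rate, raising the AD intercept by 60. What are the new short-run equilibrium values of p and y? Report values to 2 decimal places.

This is a positive demand shock: AD shifts right.
New AD: y = 3549 − 2p.
Set AD = SRAS: 3549 − 2p = 295 + 11p, so 3254 = 13p and p = 250.31.
Substituting into AD, y = 3048.38.

p = 250.31, y = 3048.38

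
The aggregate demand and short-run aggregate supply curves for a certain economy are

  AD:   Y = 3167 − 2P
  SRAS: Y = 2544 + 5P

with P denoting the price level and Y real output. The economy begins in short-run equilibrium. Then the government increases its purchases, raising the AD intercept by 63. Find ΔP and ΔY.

ΔP = +9, ΔY = +45

This is a positive demand shock: AD shifts right.
New AD: Y = 3230 − 2P.
Set AD = SRAS: 3230 − 2P = 2544 + 5P, so 686 = 7P and P = 98.
Y = 3230 − 2·98 = 3034.
Initially P = 89, Y = 2989, so ΔP = +9 and ΔY = +45.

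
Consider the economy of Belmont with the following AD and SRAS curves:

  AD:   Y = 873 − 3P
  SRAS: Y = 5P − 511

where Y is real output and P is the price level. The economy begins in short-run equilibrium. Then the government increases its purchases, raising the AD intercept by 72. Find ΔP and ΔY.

ΔP = +9, ΔY = +45

This is a positive demand shock: AD shifts right.
New AD: Y = 945 − 3P.
Set AD = SRAS: 945 − 3P = 5P − 511, so 1456 = 8P and P = 182.
Y = 945 − 3·182 = 399.
Initially P = 173, Y = 354, so ΔP = +9 and ΔY = +45.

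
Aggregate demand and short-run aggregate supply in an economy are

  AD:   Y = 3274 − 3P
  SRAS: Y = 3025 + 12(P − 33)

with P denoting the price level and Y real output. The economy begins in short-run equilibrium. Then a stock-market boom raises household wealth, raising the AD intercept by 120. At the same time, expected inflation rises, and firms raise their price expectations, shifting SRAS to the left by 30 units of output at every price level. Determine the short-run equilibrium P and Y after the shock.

P = 53, Y = 3235

After both shocks: AD is Y = 3394 − 3P and SRAS is Y = 2599 + 12P.
Setting them equal: 795 = 15P, so P = 53.
Y = 3394 − 3·53 = 3235.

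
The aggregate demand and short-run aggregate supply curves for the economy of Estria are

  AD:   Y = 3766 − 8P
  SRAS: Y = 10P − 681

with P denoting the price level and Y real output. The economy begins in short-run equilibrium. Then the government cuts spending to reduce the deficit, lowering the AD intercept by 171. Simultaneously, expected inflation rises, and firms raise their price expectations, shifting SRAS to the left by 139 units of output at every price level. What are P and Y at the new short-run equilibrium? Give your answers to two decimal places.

After both shocks: AD is Y = 3595 − 8P and SRAS is Y = 10P − 820.
Setting them equal: 4415 = 18P, so P = 245.28.
Substituting into AD, Y = 1632.78.

P = 245.28, Y = 1632.78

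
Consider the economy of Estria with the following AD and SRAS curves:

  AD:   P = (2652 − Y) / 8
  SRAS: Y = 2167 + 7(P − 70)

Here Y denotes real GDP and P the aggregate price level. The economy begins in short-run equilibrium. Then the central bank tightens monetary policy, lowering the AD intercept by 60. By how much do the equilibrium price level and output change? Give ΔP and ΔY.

ΔP = -4, ΔY = -28

This is a negative demand shock: AD shifts left.
New AD: Y = 2592 − 8P.
SRAS can be written Y = 1677 + 7P.
Set AD = SRAS: 2592 − 8P = 1677 + 7P, so 915 = 15P and P = 61.
Y = 2592 − 8·61 = 2104.
Initially P = 65, Y = 2132, so ΔP = -4 and ΔY = -28.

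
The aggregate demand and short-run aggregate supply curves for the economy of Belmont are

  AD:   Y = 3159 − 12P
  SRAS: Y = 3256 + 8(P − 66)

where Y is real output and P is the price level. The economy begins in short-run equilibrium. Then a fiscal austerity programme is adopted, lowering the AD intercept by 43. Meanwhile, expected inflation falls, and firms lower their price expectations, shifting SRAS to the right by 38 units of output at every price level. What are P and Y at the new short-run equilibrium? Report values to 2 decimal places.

P = 17.50, Y = 2906.00

After both shocks: AD is Y = 3116 − 12P and SRAS is Y = 2766 + 8P.
Setting them equal: 350 = 20P, so P = 17.50.
Substituting into AD, Y = 2906.00.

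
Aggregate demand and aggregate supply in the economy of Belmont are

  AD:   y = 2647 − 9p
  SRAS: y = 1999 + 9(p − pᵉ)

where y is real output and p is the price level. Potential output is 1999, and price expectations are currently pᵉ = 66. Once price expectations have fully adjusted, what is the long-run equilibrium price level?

Long-run p = 72

Short run: with pᵉ = 66, SRAS is y = 1405 + 9p. Setting AD = SRAS gives 1242 = 18p, so p = 69 and y = 2647 − 9·69 = 2026.
Output 2026 is above potential 1999, so over time expected prices rise and SRAS shifts left until y returns to 1999.
Long run: y = 1999 on the AD curve gives 1999 = 2647 − 9p, so p = 72.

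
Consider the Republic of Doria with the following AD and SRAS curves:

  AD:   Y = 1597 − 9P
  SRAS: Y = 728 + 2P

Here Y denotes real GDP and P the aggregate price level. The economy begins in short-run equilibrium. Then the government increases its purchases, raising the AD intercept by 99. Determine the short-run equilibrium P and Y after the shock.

P = 88, Y = 904

This is a positive demand shock: AD shifts right.
New AD: Y = 1696 − 9P.
Set AD = SRAS: 1696 − 9P = 728 + 2P, so 968 = 11P and P = 88.
Y = 1696 − 9·88 = 904.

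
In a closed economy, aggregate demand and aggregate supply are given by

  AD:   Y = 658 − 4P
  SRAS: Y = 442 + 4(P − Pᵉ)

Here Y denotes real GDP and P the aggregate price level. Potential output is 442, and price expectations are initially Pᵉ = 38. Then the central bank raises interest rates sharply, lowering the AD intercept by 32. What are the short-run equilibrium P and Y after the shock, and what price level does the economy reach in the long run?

Short run: P = 42, Y = 458. Long run: P = 46.

AD shifts left: new AD is Y = 626 − 4P. With Pᵉ = 38, SRAS is Y = 290 + 4P.
Short run: 626 − 4P = 290 + 4P gives 336 = 8P, so P = 42 and Y = 626 − 4·42 = 458.
Y = 458 is above potential 442; expectations adjust and SRAS shifts left until Y = 442.
Long run: on the new AD curve, 442 = 626 − 4P gives P = 46.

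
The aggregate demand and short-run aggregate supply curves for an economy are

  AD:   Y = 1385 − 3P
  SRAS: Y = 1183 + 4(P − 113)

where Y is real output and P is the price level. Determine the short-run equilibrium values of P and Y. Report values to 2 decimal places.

P = 93.43, Y = 1104.71

Write SRAS as Y = 1183 + 4P − 452 = 731 + 4P.
Set AD = SRAS: 1385 − 3P = 731 + 4P, so 654 = 7P and P = 93.43.
Substituting into AD, Y = 1385 − 3P = 1104.71.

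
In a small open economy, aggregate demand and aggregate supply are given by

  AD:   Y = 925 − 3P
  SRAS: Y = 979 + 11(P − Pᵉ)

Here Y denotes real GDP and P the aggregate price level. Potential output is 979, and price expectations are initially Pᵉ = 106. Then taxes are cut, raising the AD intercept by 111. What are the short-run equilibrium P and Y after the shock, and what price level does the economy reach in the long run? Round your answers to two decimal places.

Short run: P = 87.36, Y = 773.93. Long run: P = 19.00.

AD shifts right: new AD is Y = 1036 − 3P. With Pᵉ = 106, SRAS is Y = 11P − 187.
Short run: 1036 − 3P = 11P − 187 gives 1223 = 14P, so P = 87.36 and Y = 1036 − 3P = 773.93.
Y = 773.93 is below potential 979; expectations adjust and SRAS shifts right until Y = 979.
Long run: on the new AD curve, 979 = 1036 − 3P gives P = 19.00.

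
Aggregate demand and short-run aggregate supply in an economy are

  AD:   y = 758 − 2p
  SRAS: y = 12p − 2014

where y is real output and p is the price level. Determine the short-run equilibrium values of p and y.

p = 198, y = 362

Set AD = SRAS: 758 − 2p = 12p − 2014, so 2772 = 14p and p = 198.
Then y = 758 − 2·198 = 362.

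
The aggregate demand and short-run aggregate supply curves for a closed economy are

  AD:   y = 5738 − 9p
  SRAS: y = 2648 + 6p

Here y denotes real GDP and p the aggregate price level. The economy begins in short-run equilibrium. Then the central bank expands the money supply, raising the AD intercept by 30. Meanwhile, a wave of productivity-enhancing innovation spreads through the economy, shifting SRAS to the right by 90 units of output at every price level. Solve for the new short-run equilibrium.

After both shocks: AD is y = 5768 − 9p and SRAS is y = 2738 + 6p.
Setting them equal: 3030 = 15p, so p = 202.
y = 5768 − 9·202 = 3950.

p = 202, y = 3950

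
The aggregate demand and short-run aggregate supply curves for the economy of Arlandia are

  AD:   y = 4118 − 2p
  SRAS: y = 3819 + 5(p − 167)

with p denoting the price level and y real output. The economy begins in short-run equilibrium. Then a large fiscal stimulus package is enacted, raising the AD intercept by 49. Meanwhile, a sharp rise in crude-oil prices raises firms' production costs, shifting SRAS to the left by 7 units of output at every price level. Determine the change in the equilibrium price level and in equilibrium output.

After both shocks: AD is y = 4167 − 2p and SRAS is y = 2977 + 5p.
Setting them equal: 1190 = 7p, so p = 170.
y = 4167 − 2·170 = 3827.
Initially p = 162, y = 3794, so Δp = +8 and Δy = +33.

Δp = +8, Δy = +33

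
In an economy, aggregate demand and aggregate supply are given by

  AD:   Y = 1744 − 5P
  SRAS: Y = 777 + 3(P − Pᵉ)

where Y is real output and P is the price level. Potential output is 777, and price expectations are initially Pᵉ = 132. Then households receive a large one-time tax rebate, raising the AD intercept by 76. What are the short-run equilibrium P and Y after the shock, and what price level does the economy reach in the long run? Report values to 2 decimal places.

Short run: P = 179.88, Y = 920.63. Long run: P = 208.60.

AD shifts right: new AD is Y = 1820 − 5P. With Pᵉ = 132, SRAS is Y = 381 + 3P.
Short run: 1820 − 5P = 381 + 3P gives 1439 = 8P, so P = 179.88 and Y = 1820 − 5P = 920.63.
Y = 920.63 is above potential 777; expectations adjust and SRAS shifts left until Y = 777.
Long run: on the new AD curve, 777 = 1820 − 5P gives P = 208.60.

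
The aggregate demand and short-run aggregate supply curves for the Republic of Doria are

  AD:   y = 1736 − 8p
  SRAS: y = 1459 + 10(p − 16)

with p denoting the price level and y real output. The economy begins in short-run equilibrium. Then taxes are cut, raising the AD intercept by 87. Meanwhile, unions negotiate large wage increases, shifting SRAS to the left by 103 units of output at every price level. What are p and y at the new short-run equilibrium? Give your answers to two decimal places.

p = 34.83, y = 1544.33

After both shocks: AD is y = 1823 − 8p and SRAS is y = 1196 + 10p.
Setting them equal: 627 = 18p, so p = 34.83.
Substituting into AD, y = 1544.33.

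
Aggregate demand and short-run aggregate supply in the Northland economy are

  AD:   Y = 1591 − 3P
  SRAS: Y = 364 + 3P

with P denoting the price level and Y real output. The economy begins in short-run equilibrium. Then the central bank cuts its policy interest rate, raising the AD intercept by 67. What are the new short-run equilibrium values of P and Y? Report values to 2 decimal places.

P = 215.67, Y = 1011.00

This is a positive demand shock: AD shifts right.
New AD: Y = 1658 − 3P.
Set AD = SRAS: 1658 − 3P = 364 + 3P, so 1294 = 6P and P = 215.67.
Substituting into AD, Y = 1011.00.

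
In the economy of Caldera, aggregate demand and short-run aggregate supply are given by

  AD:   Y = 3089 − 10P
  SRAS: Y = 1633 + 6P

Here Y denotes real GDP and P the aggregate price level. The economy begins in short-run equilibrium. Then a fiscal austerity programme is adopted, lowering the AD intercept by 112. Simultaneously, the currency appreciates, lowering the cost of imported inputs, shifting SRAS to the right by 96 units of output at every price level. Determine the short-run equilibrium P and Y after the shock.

After both shocks: AD is Y = 2977 − 10P and SRAS is Y = 1729 + 6P.
Setting them equal: 1248 = 16P, so P = 78.
Y = 2977 − 10·78 = 2197.

P = 78, Y = 2197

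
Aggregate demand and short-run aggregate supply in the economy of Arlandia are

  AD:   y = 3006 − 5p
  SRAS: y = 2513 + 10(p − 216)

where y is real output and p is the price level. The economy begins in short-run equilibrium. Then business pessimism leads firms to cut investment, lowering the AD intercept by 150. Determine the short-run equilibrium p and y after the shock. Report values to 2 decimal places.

p = 166.87, y = 2021.67

This is a negative demand shock: AD shifts left.
New AD: y = 2856 − 5p.
SRAS can be written y = 353 + 10p.
Set AD = SRAS: 2856 − 5p = 353 + 10p, so 2503 = 15p and p = 166.87.
Substituting into AD, y = 2021.67.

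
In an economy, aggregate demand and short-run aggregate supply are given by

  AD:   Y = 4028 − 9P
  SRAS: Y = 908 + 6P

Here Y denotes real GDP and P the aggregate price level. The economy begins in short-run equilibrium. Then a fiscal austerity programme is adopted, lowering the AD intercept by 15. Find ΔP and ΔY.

This is a negative demand shock: AD shifts left.
New AD: Y = 4013 − 9P.
Set AD = SRAS: 4013 − 9P = 908 + 6P, so 3105 = 15P and P = 207.
Y = 4013 − 9·207 = 2150.
Initially P = 208, Y = 2156, so ΔP = -1 and ΔY = -6.

ΔP = -1, ΔY = -6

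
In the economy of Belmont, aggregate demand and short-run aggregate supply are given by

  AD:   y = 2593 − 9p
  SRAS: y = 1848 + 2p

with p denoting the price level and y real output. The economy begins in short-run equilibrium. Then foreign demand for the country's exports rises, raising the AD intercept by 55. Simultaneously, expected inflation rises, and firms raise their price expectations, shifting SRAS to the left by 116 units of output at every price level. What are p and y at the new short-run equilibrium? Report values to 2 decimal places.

After both shocks: AD is y = 2648 − 9p and SRAS is y = 1732 + 2p.
Setting them equal: 916 = 11p, so p = 83.27.
Substituting into AD, y = 1898.55.

p = 83.27, y = 1898.55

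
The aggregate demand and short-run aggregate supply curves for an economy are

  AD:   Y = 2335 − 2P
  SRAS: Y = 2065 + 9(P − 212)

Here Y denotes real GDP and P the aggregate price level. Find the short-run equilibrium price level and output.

Write SRAS as Y = 2065 + 9P − 1908 = 157 + 9P.
Set AD = SRAS: 2335 − 2P = 157 + 9P, so 2178 = 11P and P = 198.
Then Y = 2335 − 2·198 = 1939.

P = 198, Y = 1939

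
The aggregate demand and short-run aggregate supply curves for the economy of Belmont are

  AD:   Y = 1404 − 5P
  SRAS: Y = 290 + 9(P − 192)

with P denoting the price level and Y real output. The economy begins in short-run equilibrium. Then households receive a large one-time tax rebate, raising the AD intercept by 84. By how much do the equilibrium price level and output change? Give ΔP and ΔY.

ΔP = +6, ΔY = +54

This is a positive demand shock: AD shifts right.
New AD: Y = 1488 − 5P.
SRAS can be written Y = 9P − 1438.
Set AD = SRAS: 1488 − 5P = 9P − 1438, so 2926 = 14P and P = 209.
Y = 1488 − 5·209 = 443.
Initially P = 203, Y = 389, so ΔP = +6 and ΔY = +54.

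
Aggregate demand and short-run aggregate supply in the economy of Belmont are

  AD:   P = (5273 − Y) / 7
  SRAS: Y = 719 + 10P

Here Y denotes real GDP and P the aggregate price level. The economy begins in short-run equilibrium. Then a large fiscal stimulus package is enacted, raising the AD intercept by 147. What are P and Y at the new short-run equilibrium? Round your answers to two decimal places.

P = 276.53, Y = 3484.29

This is a positive demand shock: AD shifts right.
New AD: Y = 5420 − 7P.
Set AD = SRAS: 5420 − 7P = 719 + 10P, so 4701 = 17P and P = 276.53.
Substituting into AD, Y = 3484.29.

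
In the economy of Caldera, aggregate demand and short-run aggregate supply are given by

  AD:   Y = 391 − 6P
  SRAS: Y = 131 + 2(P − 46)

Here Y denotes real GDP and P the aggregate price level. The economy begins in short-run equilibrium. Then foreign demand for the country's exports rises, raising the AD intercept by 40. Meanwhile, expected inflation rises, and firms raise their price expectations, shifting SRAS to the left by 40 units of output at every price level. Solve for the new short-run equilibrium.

P = 54, Y = 107

After both shocks: AD is Y = 431 − 6P and SRAS is Y = 2P − 1.
Setting them equal: 432 = 8P, so P = 54.
Y = 431 − 6·54 = 107.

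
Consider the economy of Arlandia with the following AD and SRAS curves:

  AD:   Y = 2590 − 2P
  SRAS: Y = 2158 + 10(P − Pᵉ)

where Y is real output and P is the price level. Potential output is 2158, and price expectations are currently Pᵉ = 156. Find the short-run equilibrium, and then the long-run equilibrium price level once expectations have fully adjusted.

Short run: with Pᵉ = 156, SRAS is Y = 598 + 10P. Setting AD = SRAS gives 1992 = 12P, so P = 166 and Y = 2590 − 2·166 = 2258.
Output 2258 is above potential 2158, so over time expected prices rise and SRAS shifts left until Y returns to 2158.
Long run: Y = 2158 on the AD curve gives 2158 = 2590 − 2P, so P = 216.

Short run: P = 166, Y = 2258. Long run: P = 216.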